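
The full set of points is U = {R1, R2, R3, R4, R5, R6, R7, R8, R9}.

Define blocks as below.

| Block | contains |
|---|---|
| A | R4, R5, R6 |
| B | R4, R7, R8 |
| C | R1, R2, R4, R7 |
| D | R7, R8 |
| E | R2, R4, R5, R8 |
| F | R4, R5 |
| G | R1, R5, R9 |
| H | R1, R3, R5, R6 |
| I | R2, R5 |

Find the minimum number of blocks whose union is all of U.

C and E and G and H together: C ∪ E ∪ G ∪ H = {R1, R2, R3, R4, R5, R6, R7, R8, R9} — every point is covered.
No 3 of the 9 blocks cover everything (all 84 combinations miss at least one point), so 4 is optimal.

4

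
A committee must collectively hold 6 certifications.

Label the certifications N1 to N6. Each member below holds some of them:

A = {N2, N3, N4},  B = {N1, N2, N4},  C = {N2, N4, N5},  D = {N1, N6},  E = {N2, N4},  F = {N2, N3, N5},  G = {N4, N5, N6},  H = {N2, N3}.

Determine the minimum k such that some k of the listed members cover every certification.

3

Take {C, D, F}. Their union is {N1, N2, N3, N4, N5, N6}, which is all 6 certifications.
No 2 of the 8 members cover everything (all 28 combinations miss at least one certification), so 3 is optimal.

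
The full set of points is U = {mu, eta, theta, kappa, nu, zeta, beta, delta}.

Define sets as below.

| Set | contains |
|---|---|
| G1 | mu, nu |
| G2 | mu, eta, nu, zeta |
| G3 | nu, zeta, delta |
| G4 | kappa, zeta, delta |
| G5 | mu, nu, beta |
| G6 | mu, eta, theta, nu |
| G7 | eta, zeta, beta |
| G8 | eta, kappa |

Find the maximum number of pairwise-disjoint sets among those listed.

G1, G8 are pairwise disjoint (G1={mu,nu}; G8={eta,kappa}).
Every remaining set overlaps one of these, and no 3 of the listed sets are pairwise disjoint, so 2 is the maximum.

2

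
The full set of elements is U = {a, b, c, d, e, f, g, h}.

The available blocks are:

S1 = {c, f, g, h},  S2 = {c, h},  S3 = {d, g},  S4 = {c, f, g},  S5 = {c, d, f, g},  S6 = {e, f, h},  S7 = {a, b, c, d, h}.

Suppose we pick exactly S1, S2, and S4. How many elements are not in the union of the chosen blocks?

4

Union of S1, S2, S4 = {c, f, g, h}.
Not covered: a, b, d, e — 4 elements.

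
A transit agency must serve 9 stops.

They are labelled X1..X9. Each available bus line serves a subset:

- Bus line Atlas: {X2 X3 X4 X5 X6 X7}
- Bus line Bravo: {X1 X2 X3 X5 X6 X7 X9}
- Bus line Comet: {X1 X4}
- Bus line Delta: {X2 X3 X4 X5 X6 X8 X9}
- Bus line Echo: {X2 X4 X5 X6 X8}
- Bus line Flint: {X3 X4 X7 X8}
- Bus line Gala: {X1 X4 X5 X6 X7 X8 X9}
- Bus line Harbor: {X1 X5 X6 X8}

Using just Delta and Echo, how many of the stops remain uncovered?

2

Union of Delta, Echo = {X2, X3, X4, X5, X6, X8, X9}.
Not covered: X1, X7 — 2 stops.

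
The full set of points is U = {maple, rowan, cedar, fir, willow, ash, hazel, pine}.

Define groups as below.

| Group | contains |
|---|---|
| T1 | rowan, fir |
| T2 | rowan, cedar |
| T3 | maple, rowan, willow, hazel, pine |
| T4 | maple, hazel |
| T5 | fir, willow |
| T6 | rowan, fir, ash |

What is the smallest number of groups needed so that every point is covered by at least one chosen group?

Take {T2, T3, T6}. Their union is {maple, rowan, cedar, fir, willow, ash, hazel, pine}, which is all 8 points.
Only T2 contains cedar, so T2 is forced; the remaining 6 points need at least 2 more groups (each remaining group adds at most 4) — so at least 3 groups are needed, and 3 is optimal.

3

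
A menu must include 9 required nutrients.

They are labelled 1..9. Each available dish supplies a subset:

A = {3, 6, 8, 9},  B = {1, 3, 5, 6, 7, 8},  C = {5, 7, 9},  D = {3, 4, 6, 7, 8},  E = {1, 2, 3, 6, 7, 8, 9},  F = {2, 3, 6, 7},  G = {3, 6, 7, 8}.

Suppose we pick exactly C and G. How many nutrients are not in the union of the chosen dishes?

Union of C, G = {3, 5, 6, 7, 8, 9}.
Not covered: 1, 2, 4 — 3 nutrients.

3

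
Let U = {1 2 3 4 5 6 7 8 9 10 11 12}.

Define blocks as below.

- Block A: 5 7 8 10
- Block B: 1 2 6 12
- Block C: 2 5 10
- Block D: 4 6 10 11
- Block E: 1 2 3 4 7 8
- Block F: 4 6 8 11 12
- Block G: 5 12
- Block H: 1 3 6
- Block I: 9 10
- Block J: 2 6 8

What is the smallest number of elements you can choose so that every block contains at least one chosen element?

4

The 4 elements {2, 6, 10, 12} hit every block.
No choice of 3 elements meets every block, so 4 is the minimum.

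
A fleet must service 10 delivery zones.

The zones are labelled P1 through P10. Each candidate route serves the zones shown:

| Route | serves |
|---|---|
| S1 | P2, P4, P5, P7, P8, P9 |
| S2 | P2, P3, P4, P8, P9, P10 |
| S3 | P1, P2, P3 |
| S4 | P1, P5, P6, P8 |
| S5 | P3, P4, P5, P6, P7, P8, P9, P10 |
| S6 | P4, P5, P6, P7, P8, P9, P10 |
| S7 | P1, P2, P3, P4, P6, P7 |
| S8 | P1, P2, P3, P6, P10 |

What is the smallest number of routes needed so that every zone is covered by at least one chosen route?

S5 and S8 together: S5 ∪ S8 = {P1, P2, P3, P4, P5, P6, P7, P8, P9, P10} — every zone is covered.
No single route has all 10 zones (the largest, S5, has 8), so 2 is optimal.

2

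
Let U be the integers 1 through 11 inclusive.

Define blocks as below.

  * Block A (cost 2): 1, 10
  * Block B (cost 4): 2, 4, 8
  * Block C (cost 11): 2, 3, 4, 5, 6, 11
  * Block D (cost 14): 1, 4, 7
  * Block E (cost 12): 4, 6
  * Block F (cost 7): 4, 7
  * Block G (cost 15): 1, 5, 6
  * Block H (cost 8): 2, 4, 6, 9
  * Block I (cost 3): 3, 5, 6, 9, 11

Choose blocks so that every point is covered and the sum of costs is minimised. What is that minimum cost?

16

A, B, F, I together cover every point (A ∪ B ∪ F ∪ I = {1, 2, 3, 4, 5, 6, 7, 8, 9, 10, 11}); total cost 2 + 4 + 7 + 3 = 16.
No covering selection has total cost below 16.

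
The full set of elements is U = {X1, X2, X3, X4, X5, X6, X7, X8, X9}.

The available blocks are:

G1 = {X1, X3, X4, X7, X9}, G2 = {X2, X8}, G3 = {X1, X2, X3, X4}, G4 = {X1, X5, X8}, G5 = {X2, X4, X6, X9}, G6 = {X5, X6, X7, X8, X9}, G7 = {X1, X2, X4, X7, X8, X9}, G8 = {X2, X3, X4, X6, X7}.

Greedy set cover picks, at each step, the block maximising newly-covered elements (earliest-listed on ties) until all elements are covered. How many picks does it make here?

Greedy: pick G7 (covers 6 new) → pick G6 (covers 2 new) → pick G1 (covers 1 new). Total picks: 3.
(The true minimum cover uses only 2 blocks, so greedy is not optimal here.)

3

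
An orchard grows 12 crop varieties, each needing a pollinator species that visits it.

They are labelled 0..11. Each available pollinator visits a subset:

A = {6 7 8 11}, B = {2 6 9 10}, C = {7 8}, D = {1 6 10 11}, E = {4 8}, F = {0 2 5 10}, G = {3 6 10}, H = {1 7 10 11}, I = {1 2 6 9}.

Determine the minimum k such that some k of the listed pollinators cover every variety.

5

A and E and F and G and I together: A ∪ E ∪ F ∪ G ∪ I = {0, 1, 2, 3, 4, 5, 6, 7, 8, 9, 10, 11} — every variety is covered.
No 4 of the 9 pollinators cover everything (all 126 combinations miss at least one variety), so 5 is optimal.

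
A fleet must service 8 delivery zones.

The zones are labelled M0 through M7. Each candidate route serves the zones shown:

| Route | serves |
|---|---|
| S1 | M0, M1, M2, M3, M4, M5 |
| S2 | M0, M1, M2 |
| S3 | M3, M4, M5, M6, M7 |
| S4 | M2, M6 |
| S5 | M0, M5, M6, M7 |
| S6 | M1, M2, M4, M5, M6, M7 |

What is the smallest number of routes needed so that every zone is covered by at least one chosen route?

Take {S1, S5}. Their union is {M0, M1, M2, M3, M4, M5, M6, M7}, which is all 8 zones.
No single route has all 8 zones (the largest, S1, has 6), so 2 is optimal.

2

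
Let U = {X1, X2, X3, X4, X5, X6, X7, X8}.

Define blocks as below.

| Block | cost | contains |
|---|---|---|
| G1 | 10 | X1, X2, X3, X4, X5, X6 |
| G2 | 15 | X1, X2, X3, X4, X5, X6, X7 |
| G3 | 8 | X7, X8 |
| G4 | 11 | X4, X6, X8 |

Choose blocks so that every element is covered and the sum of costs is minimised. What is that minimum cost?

18

G1, G3 together cover every element (G1 ∪ G3 = {X1, X2, X3, X4, X5, X6, X7, X8}); total cost 10 + 8 = 18.
No covering selection has total cost below 18.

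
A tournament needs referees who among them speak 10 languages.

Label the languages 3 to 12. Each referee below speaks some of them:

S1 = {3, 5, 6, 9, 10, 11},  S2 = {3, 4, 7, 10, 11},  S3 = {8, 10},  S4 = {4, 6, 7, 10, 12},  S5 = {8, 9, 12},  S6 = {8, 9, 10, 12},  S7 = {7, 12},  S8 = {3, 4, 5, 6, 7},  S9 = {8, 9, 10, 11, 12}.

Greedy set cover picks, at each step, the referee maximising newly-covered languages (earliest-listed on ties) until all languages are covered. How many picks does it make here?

3

Greedy: pick S1 (covers 6 new) → pick S4 (covers 3 new) → pick S3 (covers 1 new). Total picks: 3.
(The true minimum cover uses only 2 referees, so greedy is not optimal here.)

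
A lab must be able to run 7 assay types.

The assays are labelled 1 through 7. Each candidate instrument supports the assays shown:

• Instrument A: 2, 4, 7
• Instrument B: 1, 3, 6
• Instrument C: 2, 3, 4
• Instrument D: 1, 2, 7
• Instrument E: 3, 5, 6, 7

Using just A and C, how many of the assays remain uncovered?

3

Union of A, C = {2, 3, 4, 7}.
Not covered: 1, 5, 6 — 3 assays.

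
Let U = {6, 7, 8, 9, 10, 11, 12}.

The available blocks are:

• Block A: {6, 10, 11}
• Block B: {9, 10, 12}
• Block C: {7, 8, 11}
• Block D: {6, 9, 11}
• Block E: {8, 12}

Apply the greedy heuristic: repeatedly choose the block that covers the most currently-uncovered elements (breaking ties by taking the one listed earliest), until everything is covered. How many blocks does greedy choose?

3

Greedy: pick A (covers 3 new) → pick B (covers 2 new) → pick C (covers 2 new). Total picks: 3.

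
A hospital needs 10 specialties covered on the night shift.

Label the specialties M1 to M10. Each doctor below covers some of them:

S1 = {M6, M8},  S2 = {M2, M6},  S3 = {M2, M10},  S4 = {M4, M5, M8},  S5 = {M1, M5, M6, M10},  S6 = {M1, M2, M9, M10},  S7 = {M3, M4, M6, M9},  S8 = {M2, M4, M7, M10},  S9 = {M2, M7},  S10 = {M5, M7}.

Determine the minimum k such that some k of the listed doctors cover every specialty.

4

Take {S4, S6, S7, S9}. Their union is {M1, M2, M3, M4, M5, M6, M7, M8, M9, M10}, which is all 10 specialties.
No 3 of the 10 doctors cover everything (all 120 combinations miss at least one specialty), so 4 is optimal.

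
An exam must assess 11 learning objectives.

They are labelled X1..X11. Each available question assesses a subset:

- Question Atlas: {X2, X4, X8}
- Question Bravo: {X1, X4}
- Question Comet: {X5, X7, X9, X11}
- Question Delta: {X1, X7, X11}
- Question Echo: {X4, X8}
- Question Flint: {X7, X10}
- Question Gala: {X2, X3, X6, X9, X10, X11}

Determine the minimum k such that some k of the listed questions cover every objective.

Comet and Delta and Echo and Gala together: Comet ∪ Delta ∪ Echo ∪ Gala = {X1, X2, X3, X4, X5, X6, X7, X8, X9, X10, X11} — every objective is covered.
Only Gala contains X3, so Gala is forced; the remaining 5 objectives need at least 3 more questions (each remaining question adds at most 2) — so at least 4 questions are needed, and 4 is optimal.

4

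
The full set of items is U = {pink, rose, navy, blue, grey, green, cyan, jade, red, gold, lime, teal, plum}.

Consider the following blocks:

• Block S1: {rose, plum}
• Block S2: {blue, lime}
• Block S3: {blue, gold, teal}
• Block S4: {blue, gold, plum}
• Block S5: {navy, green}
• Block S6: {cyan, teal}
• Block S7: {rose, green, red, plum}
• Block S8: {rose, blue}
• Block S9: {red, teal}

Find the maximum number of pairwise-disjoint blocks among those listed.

4

S1, S2, S5, S9 are pairwise disjoint (S1={rose,plum}; S2={blue,lime}; S5={navy,green}; S9={red,teal}).
Every remaining block overlaps one of these, and no 5 of the listed blocks are pairwise disjoint, so 4 is the maximum.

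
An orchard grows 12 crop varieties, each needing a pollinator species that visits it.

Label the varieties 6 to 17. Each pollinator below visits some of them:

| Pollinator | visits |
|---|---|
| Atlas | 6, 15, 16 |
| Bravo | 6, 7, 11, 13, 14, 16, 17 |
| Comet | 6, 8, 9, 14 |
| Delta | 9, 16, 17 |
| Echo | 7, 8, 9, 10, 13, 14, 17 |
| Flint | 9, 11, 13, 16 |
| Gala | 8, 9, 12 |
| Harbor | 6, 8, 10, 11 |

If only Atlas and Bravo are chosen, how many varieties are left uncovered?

4

Union of Atlas, Bravo = {6, 7, 11, 13, 14, 15, 16, 17}.
Not covered: 8, 9, 10, 12 — 4 varieties.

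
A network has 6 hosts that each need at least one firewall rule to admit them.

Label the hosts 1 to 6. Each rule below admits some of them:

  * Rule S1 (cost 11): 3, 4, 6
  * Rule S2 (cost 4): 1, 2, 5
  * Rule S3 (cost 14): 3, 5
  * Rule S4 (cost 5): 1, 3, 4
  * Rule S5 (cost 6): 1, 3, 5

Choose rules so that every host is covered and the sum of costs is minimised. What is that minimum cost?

S1, S2 together cover every host (S1 ∪ S2 = {1, 2, 3, 4, 5, 6}); total cost 11 + 4 = 15.
The greedy pick S2, S4, S1 costs 20; no covering selection beats 15.

15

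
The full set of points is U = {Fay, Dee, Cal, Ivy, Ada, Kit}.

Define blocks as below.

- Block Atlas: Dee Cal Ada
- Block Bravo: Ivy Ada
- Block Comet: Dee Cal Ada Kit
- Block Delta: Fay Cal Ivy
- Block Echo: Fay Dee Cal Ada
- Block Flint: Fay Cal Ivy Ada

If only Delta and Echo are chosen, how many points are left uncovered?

1

Union of Delta, Echo = {Fay, Dee, Cal, Ivy, Ada}.
Not covered: Kit — 1 point.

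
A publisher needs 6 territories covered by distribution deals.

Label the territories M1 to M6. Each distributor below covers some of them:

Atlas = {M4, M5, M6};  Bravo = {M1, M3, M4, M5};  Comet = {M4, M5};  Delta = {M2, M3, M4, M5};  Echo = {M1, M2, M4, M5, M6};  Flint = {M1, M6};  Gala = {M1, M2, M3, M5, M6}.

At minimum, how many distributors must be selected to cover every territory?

2

Atlas and Gala together: Atlas ∪ Gala = {M1, M2, M3, M4, M5, M6} — every territory is covered.
No single distributor has all 6 territories (the largest, Echo, has 5), so 2 is optimal.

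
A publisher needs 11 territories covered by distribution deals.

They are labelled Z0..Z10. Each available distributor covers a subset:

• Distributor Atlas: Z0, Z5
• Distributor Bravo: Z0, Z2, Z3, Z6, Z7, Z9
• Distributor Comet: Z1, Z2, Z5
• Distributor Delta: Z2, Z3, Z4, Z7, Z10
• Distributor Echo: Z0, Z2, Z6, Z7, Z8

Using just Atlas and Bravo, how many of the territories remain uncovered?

4

Union of Atlas, Bravo = {Z0, Z2, Z3, Z5, Z6, Z7, Z9}.
Not covered: Z1, Z4, Z8, Z10 — 4 territories.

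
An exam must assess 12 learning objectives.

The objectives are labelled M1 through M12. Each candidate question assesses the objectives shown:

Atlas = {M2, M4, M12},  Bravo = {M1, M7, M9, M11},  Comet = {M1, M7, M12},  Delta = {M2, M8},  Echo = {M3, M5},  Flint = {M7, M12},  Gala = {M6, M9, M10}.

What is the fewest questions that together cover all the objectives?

Atlas and Bravo and Delta and Echo and Gala together: Atlas ∪ Bravo ∪ Delta ∪ Echo ∪ Gala = {M1, M2, M3, M4, M5, M6, M7, M8, M9, M10, M11, M12} — every objective is covered.
No 4 of the 7 questions cover everything (all 35 combinations miss at least one objective), so 5 is optimal.

5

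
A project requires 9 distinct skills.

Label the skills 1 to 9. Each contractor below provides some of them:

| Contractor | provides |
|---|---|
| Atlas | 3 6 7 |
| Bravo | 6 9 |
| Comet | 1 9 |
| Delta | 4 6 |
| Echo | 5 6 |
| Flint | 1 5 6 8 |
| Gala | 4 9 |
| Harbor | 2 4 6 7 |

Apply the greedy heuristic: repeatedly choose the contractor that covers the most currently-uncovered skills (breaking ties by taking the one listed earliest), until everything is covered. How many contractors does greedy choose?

4

Greedy: pick Flint (covers 4 new) → pick Harbor (covers 3 new) → pick Atlas (covers 1 new) → pick Bravo (covers 1 new). Total picks: 4.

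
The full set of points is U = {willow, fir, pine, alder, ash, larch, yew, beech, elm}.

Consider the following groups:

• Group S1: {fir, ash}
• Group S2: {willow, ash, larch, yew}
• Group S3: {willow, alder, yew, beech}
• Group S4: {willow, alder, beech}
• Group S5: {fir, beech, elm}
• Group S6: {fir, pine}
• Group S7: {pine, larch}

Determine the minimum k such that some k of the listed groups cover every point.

S2, S3, S5, and S7 cover everything between them: the union {willow, fir, pine, alder, ash, larch, yew, beech, elm} is all of U.
No 3 of the 7 groups cover everything (all 35 combinations miss at least one point), so 4 is optimal.

4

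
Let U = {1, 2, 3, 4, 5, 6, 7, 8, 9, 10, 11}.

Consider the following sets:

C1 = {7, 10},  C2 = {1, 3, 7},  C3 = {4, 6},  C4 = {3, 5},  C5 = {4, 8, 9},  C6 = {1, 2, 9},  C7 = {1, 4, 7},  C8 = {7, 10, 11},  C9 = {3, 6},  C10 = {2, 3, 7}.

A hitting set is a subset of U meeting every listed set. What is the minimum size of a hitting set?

4

Take H = {5, 6, 7, 9}. Each listed set contains at least one of these, so H is a hitting set of size 4.
The sets C1, C3, C4, C6 are pairwise disjoint, so any hitting set needs a separate item for each — at least 4. Hence 4 is optimal.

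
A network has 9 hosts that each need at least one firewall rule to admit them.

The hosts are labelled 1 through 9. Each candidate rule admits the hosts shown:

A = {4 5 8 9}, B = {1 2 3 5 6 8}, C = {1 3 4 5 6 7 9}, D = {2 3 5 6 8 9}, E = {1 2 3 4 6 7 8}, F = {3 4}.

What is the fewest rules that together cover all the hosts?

2

Take {D, E}. Their union is {1, 2, 3, 4, 5, 6, 7, 8, 9}, which is all 9 hosts.
No single rule has all 9 hosts (the largest, C, has 7), so 2 is optimal.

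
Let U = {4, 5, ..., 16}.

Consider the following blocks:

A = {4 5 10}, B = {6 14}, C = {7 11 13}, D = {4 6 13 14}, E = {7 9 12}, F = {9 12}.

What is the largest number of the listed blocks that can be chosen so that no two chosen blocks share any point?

4

A, B, C, F are pairwise disjoint (A={4,5,10}; B={6,14}; C={7,11,13}; F={9,12}).
Every remaining block overlaps one of these, and no 5 of the listed blocks are pairwise disjoint, so 4 is the maximum.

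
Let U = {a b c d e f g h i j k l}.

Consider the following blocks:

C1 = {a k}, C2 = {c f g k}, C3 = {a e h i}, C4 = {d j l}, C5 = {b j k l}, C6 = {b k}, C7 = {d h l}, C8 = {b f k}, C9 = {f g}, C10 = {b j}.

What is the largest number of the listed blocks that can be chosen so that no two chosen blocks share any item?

4

C3, C4, C6, C9 are pairwise disjoint (C3={a,e,h,i}; C4={d,j,l}; C6={b,k}; C9={f,g}).
Every remaining block overlaps one of these, and no 5 of the listed blocks are pairwise disjoint, so 4 is the maximum.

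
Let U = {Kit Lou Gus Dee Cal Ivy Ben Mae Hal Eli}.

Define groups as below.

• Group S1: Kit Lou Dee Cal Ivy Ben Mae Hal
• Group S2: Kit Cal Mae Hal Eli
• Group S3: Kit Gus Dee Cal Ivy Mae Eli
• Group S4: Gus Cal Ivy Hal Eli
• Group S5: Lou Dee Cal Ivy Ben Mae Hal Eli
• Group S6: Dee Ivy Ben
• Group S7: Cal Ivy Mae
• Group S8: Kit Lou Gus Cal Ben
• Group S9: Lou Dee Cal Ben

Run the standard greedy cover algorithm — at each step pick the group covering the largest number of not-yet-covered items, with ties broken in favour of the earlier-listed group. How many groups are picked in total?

Greedy: pick S1 (covers 8 new) → pick S3 (covers 2 new). Total picks: 2.

2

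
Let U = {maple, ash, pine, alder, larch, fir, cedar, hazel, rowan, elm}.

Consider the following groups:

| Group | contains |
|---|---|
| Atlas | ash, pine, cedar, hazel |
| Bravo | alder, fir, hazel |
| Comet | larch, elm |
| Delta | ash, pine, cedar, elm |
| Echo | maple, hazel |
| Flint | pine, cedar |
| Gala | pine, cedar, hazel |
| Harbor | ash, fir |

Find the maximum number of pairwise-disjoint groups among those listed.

Comet, Echo, Flint, Harbor are pairwise disjoint (Comet={larch,elm}; Echo={maple,hazel}; Flint={pine,cedar}; Harbor={ash,fir}).
Every remaining group overlaps one of these, and no 5 of the listed groups are pairwise disjoint, so 4 is the maximum.

4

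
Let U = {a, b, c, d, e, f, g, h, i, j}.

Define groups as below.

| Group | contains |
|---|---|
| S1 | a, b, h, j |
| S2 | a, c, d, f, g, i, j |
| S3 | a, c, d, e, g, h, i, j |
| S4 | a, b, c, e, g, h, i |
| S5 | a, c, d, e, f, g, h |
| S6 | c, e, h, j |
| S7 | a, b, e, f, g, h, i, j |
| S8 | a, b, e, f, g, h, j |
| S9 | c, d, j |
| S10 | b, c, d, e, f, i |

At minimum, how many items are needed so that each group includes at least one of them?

2

T = {e, j} meets every group (each contains at least one member of T), and |T| = 2.
No single item lies in every group, so at least 2 are needed and 2 is optimal.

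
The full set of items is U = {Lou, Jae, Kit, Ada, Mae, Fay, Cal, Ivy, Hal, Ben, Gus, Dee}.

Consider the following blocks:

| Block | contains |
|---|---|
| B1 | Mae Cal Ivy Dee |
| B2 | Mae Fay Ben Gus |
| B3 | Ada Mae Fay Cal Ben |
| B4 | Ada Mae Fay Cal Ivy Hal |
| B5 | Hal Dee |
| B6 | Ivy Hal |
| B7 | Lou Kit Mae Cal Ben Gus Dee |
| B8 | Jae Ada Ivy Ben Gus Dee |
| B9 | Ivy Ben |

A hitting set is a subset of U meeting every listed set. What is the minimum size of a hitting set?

H = {Mae, Ivy, Dee} meets every block (each contains at least one member of H), and |H| = 3.
No choice of 2 items meets every block, so 3 is the minimum.

3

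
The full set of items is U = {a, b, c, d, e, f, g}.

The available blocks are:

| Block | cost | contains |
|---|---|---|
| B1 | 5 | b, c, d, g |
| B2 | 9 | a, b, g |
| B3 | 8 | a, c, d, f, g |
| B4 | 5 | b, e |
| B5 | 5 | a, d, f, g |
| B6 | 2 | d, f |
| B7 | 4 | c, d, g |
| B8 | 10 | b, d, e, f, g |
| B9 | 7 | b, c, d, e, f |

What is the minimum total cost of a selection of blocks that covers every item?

B5, B9 together cover every item (B5 ∪ B9 = {a, b, c, d, e, f, g}); total cost 5 + 7 = 12.
The greedy pick B6, B1, B4, B5 costs 17; no covering selection beats 12.

12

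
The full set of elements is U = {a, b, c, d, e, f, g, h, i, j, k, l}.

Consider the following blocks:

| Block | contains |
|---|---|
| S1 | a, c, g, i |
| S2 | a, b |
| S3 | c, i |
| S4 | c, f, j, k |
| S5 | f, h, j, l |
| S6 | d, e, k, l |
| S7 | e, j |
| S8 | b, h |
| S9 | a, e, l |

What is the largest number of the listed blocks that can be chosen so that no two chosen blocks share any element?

3

S3, S7, S8 are pairwise disjoint (S3={c,i}; S7={e,j}; S8={b,h}).
Every remaining block overlaps one of these, and no 4 of the listed blocks are pairwise disjoint, so 3 is the maximum.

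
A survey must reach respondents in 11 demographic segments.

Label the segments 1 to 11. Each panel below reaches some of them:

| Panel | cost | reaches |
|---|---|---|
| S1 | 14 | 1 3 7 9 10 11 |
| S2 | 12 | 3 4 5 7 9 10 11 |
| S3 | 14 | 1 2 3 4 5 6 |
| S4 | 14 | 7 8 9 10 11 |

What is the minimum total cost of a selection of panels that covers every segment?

28

S3, S4 together cover every segment (S3 ∪ S4 = {1, 2, 3, 4, 5, 6, 7, 8, 9, 10, 11}); total cost 14 + 14 = 28.
The greedy pick S2, S3, S4 costs 40; no covering selection beats 28.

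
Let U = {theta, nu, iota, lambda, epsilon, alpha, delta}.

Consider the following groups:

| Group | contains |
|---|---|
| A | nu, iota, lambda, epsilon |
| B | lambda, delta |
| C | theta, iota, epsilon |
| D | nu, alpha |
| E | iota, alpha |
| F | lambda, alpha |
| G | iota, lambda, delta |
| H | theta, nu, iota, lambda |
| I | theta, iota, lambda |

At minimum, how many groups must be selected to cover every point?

C and D and G together: C ∪ D ∪ G = {theta, nu, iota, lambda, epsilon, alpha, delta} — every point is covered.
No 2 of the 9 groups cover everything (all 36 combinations miss at least one point), so 3 is optimal.

3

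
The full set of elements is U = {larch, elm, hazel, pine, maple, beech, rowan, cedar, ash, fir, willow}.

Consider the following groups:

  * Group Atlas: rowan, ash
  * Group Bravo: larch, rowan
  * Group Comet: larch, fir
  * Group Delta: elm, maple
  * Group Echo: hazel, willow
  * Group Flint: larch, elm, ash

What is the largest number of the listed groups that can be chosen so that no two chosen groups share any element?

4

Atlas, Comet, Delta, Echo are pairwise disjoint (Atlas={rowan,ash}; Comet={larch,fir}; Delta={elm,maple}; Echo={hazel,willow}).
Every remaining group overlaps one of these, and no 5 of the listed groups are pairwise disjoint, so 4 is the maximum.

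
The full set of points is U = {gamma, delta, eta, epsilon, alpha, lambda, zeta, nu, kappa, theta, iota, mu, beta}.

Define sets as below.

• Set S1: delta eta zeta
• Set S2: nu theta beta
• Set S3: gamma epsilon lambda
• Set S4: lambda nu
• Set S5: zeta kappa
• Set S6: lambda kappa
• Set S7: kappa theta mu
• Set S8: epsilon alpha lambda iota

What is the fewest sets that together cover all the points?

5

S1, S2, S3, S7, and S8 cover everything between them: the union {gamma, delta, eta, epsilon, alpha, lambda, zeta, nu, kappa, theta, iota, mu, beta} is all of U.
Only S3 contains gamma, so S3 is forced; the remaining 10 points need at least 4 more sets (each remaining set adds at most 3) — so at least 5 sets are needed, and 5 is optimal.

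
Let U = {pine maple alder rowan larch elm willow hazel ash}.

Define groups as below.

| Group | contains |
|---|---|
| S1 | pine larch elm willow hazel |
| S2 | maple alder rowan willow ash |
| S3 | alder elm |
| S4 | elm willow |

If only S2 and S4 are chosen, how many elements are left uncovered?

Union of S2, S4 = {maple, alder, rowan, elm, willow, ash}.
Not covered: pine, larch, hazel — 3 elements.

3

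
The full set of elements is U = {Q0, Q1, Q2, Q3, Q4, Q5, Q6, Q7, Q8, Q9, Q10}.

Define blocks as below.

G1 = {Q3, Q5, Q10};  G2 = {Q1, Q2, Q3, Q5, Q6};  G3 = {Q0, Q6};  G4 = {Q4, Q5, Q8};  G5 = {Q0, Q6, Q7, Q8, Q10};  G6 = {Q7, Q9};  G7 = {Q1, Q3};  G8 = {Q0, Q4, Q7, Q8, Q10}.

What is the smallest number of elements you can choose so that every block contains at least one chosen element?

4

The 4 elements {Q0, Q3, Q5, Q9} hit every block.
The blocks G3, G4, G6, G7 are pairwise disjoint, so any hitting set needs a separate element for each — at least 4. Hence 4 is optimal.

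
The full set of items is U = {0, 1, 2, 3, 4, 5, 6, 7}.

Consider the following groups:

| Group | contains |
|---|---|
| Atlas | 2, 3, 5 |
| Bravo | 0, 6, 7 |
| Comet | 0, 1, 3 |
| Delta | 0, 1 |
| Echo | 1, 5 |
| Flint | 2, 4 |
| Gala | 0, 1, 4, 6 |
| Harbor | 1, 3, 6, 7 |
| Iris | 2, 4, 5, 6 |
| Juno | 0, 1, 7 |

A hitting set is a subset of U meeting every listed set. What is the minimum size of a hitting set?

3

Take H = {1, 2, 7}. Each listed group contains at least one of these, so H is a hitting set of size 3.
The groups Bravo, Echo, Flint are pairwise disjoint, so any hitting set needs a separate item for each — at least 3. Hence 3 is optimal.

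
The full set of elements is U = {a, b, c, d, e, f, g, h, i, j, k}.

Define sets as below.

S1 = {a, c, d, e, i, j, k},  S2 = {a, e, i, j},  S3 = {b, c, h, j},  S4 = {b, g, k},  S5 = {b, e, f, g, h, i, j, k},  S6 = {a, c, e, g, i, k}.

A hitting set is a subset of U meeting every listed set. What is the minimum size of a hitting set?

T = {b, i} meets every set (each contains at least one member of T), and |T| = 2.
The sets S2, S4 are pairwise disjoint, so any hitting set needs a separate element for each — at least 2. Hence 2 is optimal.

2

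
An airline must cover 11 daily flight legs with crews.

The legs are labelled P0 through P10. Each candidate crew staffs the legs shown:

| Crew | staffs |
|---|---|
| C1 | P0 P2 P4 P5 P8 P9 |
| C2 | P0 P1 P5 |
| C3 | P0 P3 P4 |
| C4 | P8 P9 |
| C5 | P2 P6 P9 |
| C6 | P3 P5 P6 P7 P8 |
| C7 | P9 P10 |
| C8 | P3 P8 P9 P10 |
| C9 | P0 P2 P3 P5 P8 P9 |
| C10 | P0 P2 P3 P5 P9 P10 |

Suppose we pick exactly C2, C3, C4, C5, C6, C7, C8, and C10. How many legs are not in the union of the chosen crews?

Union of C2, C3, C4, C5, C6, C7, C8, C10 = {P0, P1, P2, P3, P4, P5, P6, P7, P8, P9, P10} — that's every leg, so 0 are uncovered.

0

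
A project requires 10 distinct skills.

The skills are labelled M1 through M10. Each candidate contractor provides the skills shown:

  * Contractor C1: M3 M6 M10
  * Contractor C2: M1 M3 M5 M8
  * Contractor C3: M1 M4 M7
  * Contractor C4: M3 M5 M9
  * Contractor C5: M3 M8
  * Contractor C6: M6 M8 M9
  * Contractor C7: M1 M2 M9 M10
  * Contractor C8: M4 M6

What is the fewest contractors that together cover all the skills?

Take {C3, C4, C6, C7}. Their union is {M1, M2, M3, M4, M5, M6, M7, M8, M9, M10}, which is all 10 skills.
Only C3 contains M7, so C3 is forced; the remaining 7 skills need at least 3 more contractors (each remaining contractor adds at most 3) — so at least 4 contractors are needed, and 4 is optimal.

4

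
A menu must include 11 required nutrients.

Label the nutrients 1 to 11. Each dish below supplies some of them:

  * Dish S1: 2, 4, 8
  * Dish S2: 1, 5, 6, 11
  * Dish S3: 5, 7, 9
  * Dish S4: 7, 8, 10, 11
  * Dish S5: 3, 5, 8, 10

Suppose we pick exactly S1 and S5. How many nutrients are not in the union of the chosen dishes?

5

Union of S1, S5 = {2, 3, 4, 5, 8, 10}.
Not covered: 1, 6, 7, 9, 11 — 5 nutrients.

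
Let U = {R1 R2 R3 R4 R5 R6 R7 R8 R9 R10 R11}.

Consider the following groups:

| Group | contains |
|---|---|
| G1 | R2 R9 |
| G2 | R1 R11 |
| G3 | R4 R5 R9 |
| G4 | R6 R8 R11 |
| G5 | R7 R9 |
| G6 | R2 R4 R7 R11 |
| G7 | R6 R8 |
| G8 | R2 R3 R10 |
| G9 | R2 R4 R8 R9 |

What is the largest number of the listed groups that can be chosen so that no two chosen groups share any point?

G2, G5, G7, G8 are pairwise disjoint (G2={R1,R11}; G5={R7,R9}; G7={R6,R8}; G8={R2,R3,R10}).
Every remaining group overlaps one of these, and no 5 of the listed groups are pairwise disjoint, so 4 is the maximum.

4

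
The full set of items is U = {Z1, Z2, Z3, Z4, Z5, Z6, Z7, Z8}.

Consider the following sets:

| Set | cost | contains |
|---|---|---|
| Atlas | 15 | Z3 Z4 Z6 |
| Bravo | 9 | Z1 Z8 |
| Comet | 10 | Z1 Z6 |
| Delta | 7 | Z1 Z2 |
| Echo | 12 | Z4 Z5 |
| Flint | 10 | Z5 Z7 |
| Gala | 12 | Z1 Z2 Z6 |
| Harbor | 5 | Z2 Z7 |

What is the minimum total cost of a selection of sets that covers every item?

39

Atlas, Bravo, Flint, Harbor together cover every item (Atlas ∪ Bravo ∪ Flint ∪ Harbor = {Z1, Z2, Z3, Z4, Z5, Z6, Z7, Z8}); total cost 15 + 9 + 10 + 5 = 39.
No covering selection has total cost below 39.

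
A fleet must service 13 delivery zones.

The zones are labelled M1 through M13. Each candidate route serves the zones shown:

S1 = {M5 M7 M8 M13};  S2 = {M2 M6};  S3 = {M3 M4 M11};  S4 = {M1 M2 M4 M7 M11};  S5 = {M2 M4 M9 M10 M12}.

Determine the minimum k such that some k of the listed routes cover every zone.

5

Take {S1, S2, S3, S4, S5}. Their union is {M1, M2, M3, M4, M5, M6, M7, M8, M9, M10, M11, M12, M13}, which is all 13 zones.
No 4 of the 5 routes cover everything (all 5 combinations miss at least one zone), so 5 is optimal.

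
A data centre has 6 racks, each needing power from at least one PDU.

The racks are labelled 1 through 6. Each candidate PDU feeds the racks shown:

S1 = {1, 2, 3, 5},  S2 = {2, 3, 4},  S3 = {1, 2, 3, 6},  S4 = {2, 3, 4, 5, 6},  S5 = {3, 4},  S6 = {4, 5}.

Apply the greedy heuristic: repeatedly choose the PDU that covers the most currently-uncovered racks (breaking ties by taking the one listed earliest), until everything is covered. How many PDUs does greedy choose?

2

Greedy: pick S4 (covers 5 new) → pick S1 (covers 1 new). Total picks: 2.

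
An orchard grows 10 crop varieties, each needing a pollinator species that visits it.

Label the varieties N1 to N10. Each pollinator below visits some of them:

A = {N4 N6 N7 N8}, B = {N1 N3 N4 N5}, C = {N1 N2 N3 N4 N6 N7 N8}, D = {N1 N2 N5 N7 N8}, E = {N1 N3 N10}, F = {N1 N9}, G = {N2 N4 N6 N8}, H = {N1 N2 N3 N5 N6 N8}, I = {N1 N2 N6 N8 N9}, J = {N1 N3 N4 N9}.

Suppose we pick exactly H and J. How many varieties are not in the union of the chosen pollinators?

2

Union of H, J = {N1, N2, N3, N4, N5, N6, N8, N9}.
Not covered: N7, N10 — 2 varieties.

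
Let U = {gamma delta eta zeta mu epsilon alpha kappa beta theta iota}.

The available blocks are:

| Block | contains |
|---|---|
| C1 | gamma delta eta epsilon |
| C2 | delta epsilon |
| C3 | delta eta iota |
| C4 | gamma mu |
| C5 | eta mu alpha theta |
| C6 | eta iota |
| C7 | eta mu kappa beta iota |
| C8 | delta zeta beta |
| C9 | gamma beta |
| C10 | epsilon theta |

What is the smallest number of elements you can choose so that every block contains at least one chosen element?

4

Take H = {mu, epsilon, beta, iota}. Each listed block contains at least one of these, so H is a hitting set of size 4.
The blocks C4, C6, C8, C10 are pairwise disjoint, so any hitting set needs a separate element for each — at least 4. Hence 4 is optimal.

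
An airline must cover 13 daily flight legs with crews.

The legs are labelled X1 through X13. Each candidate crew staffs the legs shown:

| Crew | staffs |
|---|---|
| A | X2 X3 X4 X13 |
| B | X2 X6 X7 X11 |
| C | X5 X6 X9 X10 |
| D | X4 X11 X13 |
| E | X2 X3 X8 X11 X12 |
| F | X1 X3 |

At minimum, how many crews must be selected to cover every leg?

B and C and D and E and F together: B ∪ C ∪ D ∪ E ∪ F = {X1, X2, X3, X4, X5, X6, X7, X8, X9, X10, X11, X12, X13} — every leg is covered.
No 4 of the 6 crews cover everything (all 15 combinations miss at least one leg), so 5 is optimal.

5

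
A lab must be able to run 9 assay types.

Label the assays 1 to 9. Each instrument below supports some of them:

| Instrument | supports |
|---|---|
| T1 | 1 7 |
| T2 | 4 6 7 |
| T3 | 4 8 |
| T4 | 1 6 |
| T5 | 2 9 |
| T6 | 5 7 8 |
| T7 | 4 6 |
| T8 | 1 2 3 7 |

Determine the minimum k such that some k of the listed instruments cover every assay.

4

Take {T5, T6, T7, T8}. Their union is {1, 2, 3, 4, 5, 6, 7, 8, 9}, which is all 9 assays.
Only T8 contains 3, so T8 is forced; the remaining 5 assays need at least 3 more instruments (each remaining instrument adds at most 2) — so at least 4 instruments are needed, and 4 is optimal.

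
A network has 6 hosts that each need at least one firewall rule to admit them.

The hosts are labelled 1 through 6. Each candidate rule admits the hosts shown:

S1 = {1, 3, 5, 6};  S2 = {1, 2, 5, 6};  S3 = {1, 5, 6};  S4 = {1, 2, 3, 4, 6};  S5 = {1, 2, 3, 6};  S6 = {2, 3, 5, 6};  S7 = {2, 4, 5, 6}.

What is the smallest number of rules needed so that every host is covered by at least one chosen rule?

2

S4 and S6 together: S4 ∪ S6 = {1, 2, 3, 4, 5, 6} — every host is covered.
No single rule has all 6 hosts (the largest, S4, has 5), so 2 is optimal.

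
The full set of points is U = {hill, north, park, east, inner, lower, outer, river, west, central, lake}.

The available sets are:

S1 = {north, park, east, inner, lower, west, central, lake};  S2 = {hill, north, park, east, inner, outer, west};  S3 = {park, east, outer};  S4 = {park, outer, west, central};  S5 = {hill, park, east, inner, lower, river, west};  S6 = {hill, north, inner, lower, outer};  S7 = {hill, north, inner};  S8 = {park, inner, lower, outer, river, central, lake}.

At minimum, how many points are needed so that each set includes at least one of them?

2

The 2 points {north, park} hit every set.
The sets S4, S7 are pairwise disjoint, so any hitting set needs a separate point for each — at least 2. Hence 2 is optimal.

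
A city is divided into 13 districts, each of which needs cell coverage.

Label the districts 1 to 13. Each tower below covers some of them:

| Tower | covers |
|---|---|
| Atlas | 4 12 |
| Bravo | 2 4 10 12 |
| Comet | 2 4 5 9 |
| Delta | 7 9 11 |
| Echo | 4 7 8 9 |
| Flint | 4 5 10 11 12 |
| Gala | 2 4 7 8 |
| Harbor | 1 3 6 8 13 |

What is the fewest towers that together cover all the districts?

4

Echo and Flint and Gala and Harbor together: Echo ∪ Flint ∪ Gala ∪ Harbor = {1, 2, 3, 4, 5, 6, 7, 8, 9, 10, 11, 12, 13} — every district is covered.
No 3 of the 8 towers cover everything (all 56 combinations miss at least one district), so 4 is optimal.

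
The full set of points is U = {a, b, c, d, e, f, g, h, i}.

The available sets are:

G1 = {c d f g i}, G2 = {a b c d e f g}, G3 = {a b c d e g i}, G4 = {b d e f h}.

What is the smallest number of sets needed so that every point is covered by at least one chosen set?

2

G3 and G4 cover everything between them: the union {a, b, c, d, e, f, g, h, i} is all of U.
No single set has all 9 points (the largest, G2, has 7), so 2 is optimal.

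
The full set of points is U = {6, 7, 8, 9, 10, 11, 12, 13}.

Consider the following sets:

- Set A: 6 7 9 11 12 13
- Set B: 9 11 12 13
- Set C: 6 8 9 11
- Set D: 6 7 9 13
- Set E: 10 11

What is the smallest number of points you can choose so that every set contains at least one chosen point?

2

Take H = {9, 10}. Each listed set contains at least one of these, so H is a hitting set of size 2.
The sets D, E are pairwise disjoint, so any hitting set needs a separate point for each — at least 2. Hence 2 is optimal.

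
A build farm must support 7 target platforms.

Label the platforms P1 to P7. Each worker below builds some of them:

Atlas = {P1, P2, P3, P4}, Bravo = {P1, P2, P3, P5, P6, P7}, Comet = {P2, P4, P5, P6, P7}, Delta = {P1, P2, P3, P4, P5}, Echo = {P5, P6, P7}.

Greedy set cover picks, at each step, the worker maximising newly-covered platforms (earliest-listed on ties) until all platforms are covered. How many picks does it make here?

Greedy: pick Bravo (covers 6 new) → pick Atlas (covers 1 new). Total picks: 2.

2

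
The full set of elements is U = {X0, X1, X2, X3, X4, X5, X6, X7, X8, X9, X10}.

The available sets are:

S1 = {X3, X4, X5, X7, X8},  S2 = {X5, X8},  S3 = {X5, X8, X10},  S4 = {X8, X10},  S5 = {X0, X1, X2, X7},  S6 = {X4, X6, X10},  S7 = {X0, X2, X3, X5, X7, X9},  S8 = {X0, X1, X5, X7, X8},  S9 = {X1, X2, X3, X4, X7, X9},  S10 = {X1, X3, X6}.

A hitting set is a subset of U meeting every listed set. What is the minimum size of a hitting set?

Take H = {X6, X7, X8}. Each listed set contains at least one of these, so H is a hitting set of size 3.
The sets S2, S5, S6 are pairwise disjoint, so any hitting set needs a separate element for each — at least 3. Hence 3 is optimal.

3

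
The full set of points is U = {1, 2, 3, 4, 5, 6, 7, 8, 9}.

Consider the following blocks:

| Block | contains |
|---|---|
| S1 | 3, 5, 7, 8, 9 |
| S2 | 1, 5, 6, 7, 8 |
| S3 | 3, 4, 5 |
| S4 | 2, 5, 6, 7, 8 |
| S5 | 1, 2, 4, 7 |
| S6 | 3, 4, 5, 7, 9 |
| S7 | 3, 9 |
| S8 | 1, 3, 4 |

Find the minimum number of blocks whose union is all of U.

3

S1 and S4 and S8 together: S1 ∪ S4 ∪ S8 = {1, 2, 3, 4, 5, 6, 7, 8, 9} — every point is covered.
No 2 of the 8 blocks cover everything (all 28 combinations miss at least one point), so 3 is optimal.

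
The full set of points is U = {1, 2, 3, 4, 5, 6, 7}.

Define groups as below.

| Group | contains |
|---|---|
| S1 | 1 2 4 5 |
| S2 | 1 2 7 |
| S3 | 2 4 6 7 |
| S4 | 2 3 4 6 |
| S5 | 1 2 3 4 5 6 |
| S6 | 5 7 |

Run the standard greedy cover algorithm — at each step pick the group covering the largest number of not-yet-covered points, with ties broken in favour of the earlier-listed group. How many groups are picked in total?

Greedy: pick S5 (covers 6 new) → pick S2 (covers 1 new). Total picks: 2.

2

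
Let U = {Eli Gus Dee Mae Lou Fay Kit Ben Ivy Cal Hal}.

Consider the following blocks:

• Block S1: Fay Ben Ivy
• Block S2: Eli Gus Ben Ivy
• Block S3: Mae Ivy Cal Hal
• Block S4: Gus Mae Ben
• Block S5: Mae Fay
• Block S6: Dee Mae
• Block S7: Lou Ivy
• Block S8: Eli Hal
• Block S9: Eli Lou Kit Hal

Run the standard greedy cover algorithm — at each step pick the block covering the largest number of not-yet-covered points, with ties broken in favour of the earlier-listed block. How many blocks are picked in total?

5

Greedy: pick S2 (covers 4 new) → pick S3 (covers 3 new) → pick S9 (covers 2 new) → pick S1 (covers 1 new) → pick S6 (covers 1 new). Total picks: 5.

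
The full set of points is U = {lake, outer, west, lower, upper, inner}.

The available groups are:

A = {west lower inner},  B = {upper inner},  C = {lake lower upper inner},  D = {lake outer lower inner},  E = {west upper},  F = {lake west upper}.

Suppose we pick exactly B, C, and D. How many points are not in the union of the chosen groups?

1

Union of B, C, D = {lake, outer, lower, upper, inner}.
Not covered: west — 1 point.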